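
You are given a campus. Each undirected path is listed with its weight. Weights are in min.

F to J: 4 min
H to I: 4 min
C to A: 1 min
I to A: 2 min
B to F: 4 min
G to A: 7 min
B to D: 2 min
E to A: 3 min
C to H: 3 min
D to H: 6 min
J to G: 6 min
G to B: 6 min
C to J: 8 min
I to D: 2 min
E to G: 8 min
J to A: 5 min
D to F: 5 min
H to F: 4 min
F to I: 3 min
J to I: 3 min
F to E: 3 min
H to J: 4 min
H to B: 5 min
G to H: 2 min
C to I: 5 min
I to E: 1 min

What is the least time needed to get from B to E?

5 min

Candidate routes:
B–D–I–E: 2+2+1 = 5
B–F–E: 4+3 = 7
The minimum is 5 min via B–D–I–E.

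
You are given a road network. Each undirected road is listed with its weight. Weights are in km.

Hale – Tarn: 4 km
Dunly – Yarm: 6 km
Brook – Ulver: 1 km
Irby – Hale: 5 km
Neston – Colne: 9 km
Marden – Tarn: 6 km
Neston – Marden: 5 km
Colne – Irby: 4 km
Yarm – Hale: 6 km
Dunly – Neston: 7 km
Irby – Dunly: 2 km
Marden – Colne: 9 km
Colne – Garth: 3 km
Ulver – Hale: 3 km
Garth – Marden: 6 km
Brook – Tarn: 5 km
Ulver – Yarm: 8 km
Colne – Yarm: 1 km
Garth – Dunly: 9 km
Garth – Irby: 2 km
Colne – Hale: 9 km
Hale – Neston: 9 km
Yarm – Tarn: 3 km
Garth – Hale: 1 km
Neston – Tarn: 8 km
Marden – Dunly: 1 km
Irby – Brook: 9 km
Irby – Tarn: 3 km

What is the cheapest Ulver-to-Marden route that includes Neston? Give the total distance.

Shortest Ulver→Neston: Ulver–Hale–Neston = 12
Best Neston to Marden: Neston–Marden costing 5
Total via Neston: 12 + 5 = 17 km.

17 km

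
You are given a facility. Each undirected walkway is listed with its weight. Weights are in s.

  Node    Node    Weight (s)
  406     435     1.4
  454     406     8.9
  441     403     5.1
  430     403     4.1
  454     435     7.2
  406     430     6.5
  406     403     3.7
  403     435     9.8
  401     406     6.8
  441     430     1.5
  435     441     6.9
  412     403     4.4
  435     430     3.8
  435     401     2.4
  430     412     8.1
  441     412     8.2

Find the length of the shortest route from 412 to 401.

11.9 s

Candidate routes:
412 - 403 - 406 - 435 - 401: 4.4+3.7+1.4+2.4 = 11.9
412 - 403 - 430 - 435 - 401: 4.4+4.1+3.8+2.4 = 14.7
412 - 430 - 435 - 401: 8.1+3.8+2.4 = 14.3
412 - 403 - 406 - 401: 4.4+3.7+6.8 = 14.9
Cheapest is 412 - 403 - 406 - 435 - 401 at 11.9 s.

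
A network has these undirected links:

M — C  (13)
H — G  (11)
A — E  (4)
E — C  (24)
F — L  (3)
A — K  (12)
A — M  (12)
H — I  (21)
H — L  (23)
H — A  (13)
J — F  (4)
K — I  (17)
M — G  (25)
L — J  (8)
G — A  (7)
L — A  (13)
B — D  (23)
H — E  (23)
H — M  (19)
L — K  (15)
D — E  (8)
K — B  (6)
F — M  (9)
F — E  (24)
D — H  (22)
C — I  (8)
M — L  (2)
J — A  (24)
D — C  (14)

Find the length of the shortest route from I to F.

26

Settle nodes by increasing distance from I:
I: 0
C: 8  (via I)
K: 17  (via I)
H: 21  (via I)
M: 21  (via C)
D: 22  (via C)
B: 23  (via K)
L: 23  (via M)
F: 26  (via L)
Shortest route: I → C → M → L → F = 26.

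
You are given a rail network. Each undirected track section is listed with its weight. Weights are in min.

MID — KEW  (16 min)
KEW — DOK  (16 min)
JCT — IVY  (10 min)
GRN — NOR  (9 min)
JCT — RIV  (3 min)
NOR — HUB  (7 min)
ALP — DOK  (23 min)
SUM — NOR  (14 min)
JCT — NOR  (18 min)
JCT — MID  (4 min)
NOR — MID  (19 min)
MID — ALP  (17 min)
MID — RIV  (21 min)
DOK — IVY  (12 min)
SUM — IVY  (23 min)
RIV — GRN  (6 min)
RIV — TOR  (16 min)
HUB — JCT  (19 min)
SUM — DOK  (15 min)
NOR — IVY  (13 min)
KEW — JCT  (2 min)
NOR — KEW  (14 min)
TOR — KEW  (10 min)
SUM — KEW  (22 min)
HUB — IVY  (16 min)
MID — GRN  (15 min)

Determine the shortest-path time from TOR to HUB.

31 min

Enumerating some paths:
TOR → KEW → JCT → NOR → HUB: 10+2+18+7 = 37
TOR → KEW → JCT → HUB: 10+2+19 = 31
TOR → RIV → GRN → NOR → HUB: 16+6+9+7 = 38
TOR → KEW → JCT → RIV → GRN → NOR → HUB: 10+2+3+6+9+7 = 37
The minimum is 31 min via TOR → KEW → JCT → HUB.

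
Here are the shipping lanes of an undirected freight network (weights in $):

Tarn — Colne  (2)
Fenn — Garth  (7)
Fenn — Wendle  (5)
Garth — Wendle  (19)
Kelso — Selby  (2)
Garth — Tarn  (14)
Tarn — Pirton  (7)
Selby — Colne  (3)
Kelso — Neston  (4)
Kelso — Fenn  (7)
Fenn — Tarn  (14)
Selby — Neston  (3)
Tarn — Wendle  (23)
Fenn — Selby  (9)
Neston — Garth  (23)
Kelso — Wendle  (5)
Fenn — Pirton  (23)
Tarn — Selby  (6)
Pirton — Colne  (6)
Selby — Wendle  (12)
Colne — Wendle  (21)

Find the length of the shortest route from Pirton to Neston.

Compare a few routes:
Pirton → Colne → Selby → Kelso → Neston: 6+3+2+4 = 15
Pirton → Colne → Selby → Neston: 6+3+3 = 12
Pirton → Tarn → Colne → Selby → Neston: 7+2+3+3 = 15
Cheapest is Pirton → Colne → Selby → Neston at $12.

$12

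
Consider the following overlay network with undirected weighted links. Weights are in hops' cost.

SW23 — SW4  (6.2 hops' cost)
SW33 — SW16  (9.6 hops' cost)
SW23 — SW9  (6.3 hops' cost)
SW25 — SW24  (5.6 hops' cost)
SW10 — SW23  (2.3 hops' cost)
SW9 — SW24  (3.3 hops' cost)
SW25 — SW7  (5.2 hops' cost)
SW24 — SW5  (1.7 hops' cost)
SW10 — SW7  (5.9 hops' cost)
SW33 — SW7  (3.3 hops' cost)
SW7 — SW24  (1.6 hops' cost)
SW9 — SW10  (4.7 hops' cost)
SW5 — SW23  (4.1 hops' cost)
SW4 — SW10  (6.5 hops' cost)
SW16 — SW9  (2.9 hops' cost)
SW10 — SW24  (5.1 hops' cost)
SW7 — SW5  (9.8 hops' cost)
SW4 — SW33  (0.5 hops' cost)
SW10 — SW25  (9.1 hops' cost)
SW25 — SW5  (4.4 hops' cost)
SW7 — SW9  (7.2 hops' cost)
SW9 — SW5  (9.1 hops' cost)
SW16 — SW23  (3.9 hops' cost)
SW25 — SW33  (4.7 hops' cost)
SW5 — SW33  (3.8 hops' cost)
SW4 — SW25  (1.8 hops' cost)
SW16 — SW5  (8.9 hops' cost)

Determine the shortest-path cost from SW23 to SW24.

Candidate routes:
SW23 → SW10 → SW7 → SW24: 2.3+5.9+1.6 = 9.8
SW23 → SW9 → SW24: 6.3+3.3 = 9.6
SW23 → SW10 → SW24: 2.3+5.1 = 7.4
SW23 → SW5 → SW24: 4.1+1.7 = 5.8
The minimum is 5.8 hops' cost via SW23 → SW5 → SW24.

5.8 hops' cost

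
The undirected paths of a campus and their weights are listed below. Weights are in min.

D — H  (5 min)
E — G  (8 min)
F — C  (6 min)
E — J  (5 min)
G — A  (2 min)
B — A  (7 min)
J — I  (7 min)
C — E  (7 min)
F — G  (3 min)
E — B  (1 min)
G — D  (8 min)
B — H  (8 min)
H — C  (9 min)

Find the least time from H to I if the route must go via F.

Best H to F: H–C–F costing 15
Shortest F→I: F–G–E–J–I = 23
Total via F: 15 + 23 = 38 min.

38 min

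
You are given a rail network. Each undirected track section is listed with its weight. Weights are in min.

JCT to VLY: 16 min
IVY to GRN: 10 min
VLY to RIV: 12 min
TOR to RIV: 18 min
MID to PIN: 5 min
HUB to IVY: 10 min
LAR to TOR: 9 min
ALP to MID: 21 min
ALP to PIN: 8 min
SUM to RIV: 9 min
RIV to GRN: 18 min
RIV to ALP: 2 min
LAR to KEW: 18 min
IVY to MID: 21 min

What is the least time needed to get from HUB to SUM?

47 min

Candidate routes:
HUB - IVY - GRN - RIV - SUM: 10+10+18+9 = 47
HUB - IVY - MID - PIN - ALP - RIV - SUM: 10+21+5+8+2+9 = 55
The minimum is 47 min via HUB - IVY - GRN - RIV - SUM.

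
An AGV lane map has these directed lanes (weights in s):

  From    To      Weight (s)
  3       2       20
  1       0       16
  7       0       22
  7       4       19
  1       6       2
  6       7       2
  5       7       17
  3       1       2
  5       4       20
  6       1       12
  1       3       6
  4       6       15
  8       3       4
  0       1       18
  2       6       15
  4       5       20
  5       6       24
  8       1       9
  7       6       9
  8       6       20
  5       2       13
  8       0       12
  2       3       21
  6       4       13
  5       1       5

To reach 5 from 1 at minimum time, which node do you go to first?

Compare a few routes:
1 - 6 - 4 - 5: 2+13+20 = 35
1 - 6 - 7 - 4 - 5: 2+2+19+20 = 43
1 - 3 - 2 - 6 - 7 - 4 - 5: 6+20+15+2+19+20 = 82
1 - 3 - 2 - 6 - 4 - 5: 6+20+15+13+20 = 74
Cheapest is 1 - 6 - 4 - 5 at 35 s.
So from 1 the first move is to 6.

6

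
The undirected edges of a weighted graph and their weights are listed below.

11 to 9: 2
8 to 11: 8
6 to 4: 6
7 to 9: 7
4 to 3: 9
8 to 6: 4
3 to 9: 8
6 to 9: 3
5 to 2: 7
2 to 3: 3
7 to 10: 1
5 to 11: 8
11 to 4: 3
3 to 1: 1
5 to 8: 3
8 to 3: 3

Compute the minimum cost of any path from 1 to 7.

Compare a few routes:
1 → 3 → 9 → 7: 1+8+7 = 16
1 → 3 → 8 → 6 → 9 → 7: 1+3+4+3+7 = 18
1 → 3 → 8 → 11 → 9 → 7: 1+3+8+2+7 = 21
The minimum is 16 via 1 → 3 → 9 → 7.

16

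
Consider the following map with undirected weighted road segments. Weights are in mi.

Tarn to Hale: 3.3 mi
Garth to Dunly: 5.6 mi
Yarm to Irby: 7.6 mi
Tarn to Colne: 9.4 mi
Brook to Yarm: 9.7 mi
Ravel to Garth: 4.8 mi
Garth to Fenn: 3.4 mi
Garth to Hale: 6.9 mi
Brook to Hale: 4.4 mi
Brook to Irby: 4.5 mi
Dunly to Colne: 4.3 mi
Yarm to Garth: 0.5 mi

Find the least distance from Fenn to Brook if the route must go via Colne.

Best Fenn to Colne: Fenn–Garth–Dunly–Colne costing 13.3
Shortest Colne→Brook: Colne–Tarn–Hale–Brook = 17.1
Total via Colne: 13.3 + 17.1 = 30.4 mi.

30.4 mi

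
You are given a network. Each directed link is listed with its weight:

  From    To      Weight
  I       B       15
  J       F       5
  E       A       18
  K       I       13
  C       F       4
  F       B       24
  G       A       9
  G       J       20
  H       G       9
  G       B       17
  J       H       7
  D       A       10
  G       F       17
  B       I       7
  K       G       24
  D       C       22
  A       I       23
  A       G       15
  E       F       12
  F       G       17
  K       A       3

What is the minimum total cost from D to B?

42

Compare a few routes:
D → A → I → B: 10+23+15 = 48
D → A → G → B: 10+15+17 = 42
D → C → F → B: 22+4+24 = 50
Cheapest is D → A → G → B at 42.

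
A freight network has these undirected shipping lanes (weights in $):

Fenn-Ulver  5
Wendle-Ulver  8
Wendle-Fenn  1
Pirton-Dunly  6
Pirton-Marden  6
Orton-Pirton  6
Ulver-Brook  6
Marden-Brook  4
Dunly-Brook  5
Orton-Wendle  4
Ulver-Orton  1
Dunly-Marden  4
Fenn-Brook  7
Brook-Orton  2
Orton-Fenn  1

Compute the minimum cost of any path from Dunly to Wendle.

$9

Candidate routes:
Dunly → Brook → Fenn → Wendle: 5+7+1 = 13
Dunly → Brook → Orton → Wendle: 5+2+4 = 11
Dunly → Brook → Orton → Fenn → Wendle: 5+2+1+1 = 9
Dunly → Marden → Brook → Orton → Fenn → Wendle: 4+4+2+1+1 = 12
The minimum is $9 via Dunly → Brook → Orton → Fenn → Wendle.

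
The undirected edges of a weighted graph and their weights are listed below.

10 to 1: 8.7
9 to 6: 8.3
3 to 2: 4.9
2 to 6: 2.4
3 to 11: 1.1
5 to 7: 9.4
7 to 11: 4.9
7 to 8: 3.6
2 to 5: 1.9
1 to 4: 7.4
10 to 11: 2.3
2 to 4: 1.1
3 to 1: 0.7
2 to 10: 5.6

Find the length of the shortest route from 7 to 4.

12

Candidate routes:
7 → 5 → 2 → 4: 9.4+1.9+1.1 = 12.4
7 → 11 → 3 → 2 → 4: 4.9+1.1+4.9+1.1 = 12
7 → 11 → 3 → 1 → 4: 4.9+1.1+0.7+7.4 = 14.1
7 → 11 → 10 → 2 → 4: 4.9+2.3+5.6+1.1 = 13.9
The minimum is 12 via 7 → 11 → 3 → 2 → 4.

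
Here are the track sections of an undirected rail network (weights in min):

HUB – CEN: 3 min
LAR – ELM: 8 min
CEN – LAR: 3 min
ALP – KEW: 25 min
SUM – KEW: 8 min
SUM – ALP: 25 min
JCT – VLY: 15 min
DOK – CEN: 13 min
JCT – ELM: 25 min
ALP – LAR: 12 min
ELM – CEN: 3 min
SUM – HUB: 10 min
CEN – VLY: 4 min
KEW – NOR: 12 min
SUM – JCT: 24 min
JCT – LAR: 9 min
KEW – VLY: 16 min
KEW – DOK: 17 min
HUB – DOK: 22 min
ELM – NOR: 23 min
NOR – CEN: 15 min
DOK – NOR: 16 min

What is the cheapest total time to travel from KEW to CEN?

20 min

Compare a few routes:
KEW–VLY–CEN: 16+4 = 20
KEW–SUM–HUB–CEN: 8+10+3 = 21
The minimum is 20 min via KEW–VLY–CEN.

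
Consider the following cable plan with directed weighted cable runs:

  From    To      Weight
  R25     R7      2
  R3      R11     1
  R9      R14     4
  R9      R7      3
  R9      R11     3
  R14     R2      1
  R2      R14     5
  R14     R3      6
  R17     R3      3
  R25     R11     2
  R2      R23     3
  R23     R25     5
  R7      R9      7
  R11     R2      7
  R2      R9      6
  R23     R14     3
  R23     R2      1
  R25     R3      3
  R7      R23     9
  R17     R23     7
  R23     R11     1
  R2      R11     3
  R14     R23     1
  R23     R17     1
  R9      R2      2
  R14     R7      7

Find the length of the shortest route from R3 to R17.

Running Dijkstra from R3:
R3: 0
R11: 1  (via R3)
R2: 8  (via R11)
R23: 11  (via R2)
R17: 12  (via R23)
Shortest route: R3 → R11 → R2 → R23 → R17 = 12.

12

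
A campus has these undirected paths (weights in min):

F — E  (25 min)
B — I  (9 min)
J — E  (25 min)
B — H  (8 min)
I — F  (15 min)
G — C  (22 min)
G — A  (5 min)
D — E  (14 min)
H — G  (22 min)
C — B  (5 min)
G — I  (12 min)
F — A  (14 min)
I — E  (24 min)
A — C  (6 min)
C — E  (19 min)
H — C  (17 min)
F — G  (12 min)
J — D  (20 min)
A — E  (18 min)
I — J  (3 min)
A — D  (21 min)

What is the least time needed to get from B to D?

Running Dijkstra from B:
B: 0
C: 5  (via B)
H: 8  (via B)
I: 9  (via B)
A: 11  (via C)
J: 12  (via I)
G: 16  (via A)
E: 24  (via C)
F: 24  (via I)
D: 32  (via A)
Shortest route: B–C–A–D = 32 min.

32 min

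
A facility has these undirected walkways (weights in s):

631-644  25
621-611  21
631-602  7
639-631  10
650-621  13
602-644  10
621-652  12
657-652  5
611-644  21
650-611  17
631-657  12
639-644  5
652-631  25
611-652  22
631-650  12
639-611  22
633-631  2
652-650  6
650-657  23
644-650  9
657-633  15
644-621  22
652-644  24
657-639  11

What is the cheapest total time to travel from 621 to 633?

Running Dijkstra from 621:
621: 0
652: 12  (via 621)
650: 13  (via 621)
657: 17  (via 652)
611: 21  (via 621)
644: 22  (via 621)
631: 25  (via 650)
633: 27  (via 631)
Shortest route: 621 → 650 → 631 → 633 = 27 s.

27 s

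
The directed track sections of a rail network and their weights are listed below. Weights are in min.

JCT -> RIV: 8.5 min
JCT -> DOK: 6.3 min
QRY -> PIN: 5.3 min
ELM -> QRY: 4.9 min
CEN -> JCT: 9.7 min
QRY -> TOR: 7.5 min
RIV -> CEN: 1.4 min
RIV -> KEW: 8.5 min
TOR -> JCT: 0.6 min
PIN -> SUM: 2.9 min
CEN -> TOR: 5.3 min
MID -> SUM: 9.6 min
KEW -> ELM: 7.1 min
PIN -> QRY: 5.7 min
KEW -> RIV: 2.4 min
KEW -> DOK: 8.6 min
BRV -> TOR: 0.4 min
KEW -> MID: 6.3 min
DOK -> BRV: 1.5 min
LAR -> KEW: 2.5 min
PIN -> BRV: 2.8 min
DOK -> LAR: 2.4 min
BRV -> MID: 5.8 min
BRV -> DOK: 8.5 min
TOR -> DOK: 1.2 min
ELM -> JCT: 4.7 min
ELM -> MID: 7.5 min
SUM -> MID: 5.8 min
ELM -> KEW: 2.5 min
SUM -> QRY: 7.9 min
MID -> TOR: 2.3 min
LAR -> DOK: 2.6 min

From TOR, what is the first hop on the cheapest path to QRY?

Compare a few routes:
TOR → DOK → LAR → KEW → ELM → QRY: 1.2+2.4+2.5+7.1+4.9 = 18.1
TOR → JCT → DOK → LAR → KEW → ELM → QRY: 0.6+6.3+2.4+2.5+7.1+4.9 = 23.8
TOR → DOK → BRV → MID → SUM → QRY: 1.2+1.5+5.8+9.6+7.9 = 26
Cheapest is TOR → DOK → LAR → KEW → ELM → QRY at 18.1 min.
So from TOR the first move is to DOK.

DOK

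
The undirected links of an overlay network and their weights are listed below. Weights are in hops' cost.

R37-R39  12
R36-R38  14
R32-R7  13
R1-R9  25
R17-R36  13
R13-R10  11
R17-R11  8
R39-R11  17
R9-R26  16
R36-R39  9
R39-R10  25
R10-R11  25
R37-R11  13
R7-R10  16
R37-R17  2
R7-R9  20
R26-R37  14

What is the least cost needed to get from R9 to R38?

Settle nodes by increasing distance from R9:
R9: 0
R26: 16  (via R9)
R7: 20  (via R9)
R1: 25  (via R9)
R37: 30  (via R26)
R17: 32  (via R37)
R32: 33  (via R7)
R10: 36  (via R7)
R11: 40  (via R17)
R39: 42  (via R37)
R36: 45  (via R17)
R13: 47  (via R10)
R38: 59  (via R36)
Shortest route: R9 → R26 → R37 → R17 → R36 → R38 = 59 hops' cost.

59 hops' cost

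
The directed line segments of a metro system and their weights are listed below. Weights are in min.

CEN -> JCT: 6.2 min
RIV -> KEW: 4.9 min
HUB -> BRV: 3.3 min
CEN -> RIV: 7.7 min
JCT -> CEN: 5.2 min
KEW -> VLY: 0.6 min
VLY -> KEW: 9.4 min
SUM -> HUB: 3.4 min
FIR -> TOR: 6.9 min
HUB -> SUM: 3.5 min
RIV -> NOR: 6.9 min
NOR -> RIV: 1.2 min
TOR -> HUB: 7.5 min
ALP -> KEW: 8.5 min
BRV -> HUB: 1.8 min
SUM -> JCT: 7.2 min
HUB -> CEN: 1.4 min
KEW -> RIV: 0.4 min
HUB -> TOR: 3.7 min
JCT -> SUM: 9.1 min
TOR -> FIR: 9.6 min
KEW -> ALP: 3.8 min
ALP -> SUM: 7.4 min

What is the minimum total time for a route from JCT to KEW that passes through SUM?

26.5 min

Best JCT to SUM: JCT–SUM costing 9.1
Shortest SUM→KEW: SUM–HUB–CEN–RIV–KEW = 17.4
Total via SUM: 9.1 + 17.4 = 26.5 min.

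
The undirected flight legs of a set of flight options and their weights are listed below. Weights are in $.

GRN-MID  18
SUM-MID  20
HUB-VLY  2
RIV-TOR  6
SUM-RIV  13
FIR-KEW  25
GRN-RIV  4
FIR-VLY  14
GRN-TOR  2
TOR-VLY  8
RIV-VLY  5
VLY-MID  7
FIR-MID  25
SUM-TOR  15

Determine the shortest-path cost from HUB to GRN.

Running Dijkstra from HUB:
HUB: 0
VLY: 2  (via HUB)
RIV: 7  (via VLY)
MID: 9  (via VLY)
TOR: 10  (via VLY)
GRN: 11  (via RIV)
Shortest route: HUB → VLY → RIV → GRN = $11.

$11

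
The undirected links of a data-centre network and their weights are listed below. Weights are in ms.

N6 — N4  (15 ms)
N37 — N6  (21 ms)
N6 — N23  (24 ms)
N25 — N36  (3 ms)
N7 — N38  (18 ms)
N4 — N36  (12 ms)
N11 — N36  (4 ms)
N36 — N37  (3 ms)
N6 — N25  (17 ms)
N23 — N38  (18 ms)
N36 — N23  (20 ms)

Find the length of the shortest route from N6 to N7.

Compare a few routes:
N6–N23–N38–N7: 24+18+18 = 60
N6–N25–N36–N23–N38–N7: 17+3+20+18+18 = 76
Cheapest is N6–N23–N38–N7 at 60 ms.

60 ms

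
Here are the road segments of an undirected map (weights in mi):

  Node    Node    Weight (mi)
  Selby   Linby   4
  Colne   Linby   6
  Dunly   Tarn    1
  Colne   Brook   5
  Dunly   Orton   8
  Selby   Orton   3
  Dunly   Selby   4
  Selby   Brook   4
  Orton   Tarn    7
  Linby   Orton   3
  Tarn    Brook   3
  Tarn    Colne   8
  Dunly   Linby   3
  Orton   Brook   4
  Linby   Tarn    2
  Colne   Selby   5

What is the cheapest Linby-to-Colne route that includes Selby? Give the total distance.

Best Linby to Selby: Linby–Selby costing 4
Shortest Selby→Colne: Selby–Colne = 5
Total via Selby: 4 + 5 = 9 mi.

9 mi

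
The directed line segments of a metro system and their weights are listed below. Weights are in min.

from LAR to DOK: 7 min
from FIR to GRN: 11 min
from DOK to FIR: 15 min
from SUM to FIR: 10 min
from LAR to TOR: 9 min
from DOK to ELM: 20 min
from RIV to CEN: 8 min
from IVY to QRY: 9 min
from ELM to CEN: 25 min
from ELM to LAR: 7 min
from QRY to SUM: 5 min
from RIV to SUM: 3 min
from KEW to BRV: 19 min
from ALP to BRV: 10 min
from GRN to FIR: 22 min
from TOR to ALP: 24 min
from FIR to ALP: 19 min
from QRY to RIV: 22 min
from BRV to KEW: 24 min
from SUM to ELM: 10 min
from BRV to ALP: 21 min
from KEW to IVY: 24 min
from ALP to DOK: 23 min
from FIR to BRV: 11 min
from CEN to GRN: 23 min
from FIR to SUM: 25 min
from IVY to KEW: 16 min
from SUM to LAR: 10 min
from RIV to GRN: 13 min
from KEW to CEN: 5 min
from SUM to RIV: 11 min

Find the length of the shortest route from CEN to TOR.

89 min

Shortest distances from CEN:
CEN: 0
GRN: 23  (via CEN)
FIR: 45  (via GRN)
BRV: 56  (via FIR)
ALP: 64  (via FIR)
SUM: 70  (via FIR)
KEW: 80  (via BRV)
LAR: 80  (via SUM)
ELM: 80  (via SUM)
RIV: 81  (via SUM)
DOK: 87  (via ALP)
TOR: 89  (via LAR)
Shortest route: CEN–GRN–FIR–SUM–LAR–TOR = 89 min.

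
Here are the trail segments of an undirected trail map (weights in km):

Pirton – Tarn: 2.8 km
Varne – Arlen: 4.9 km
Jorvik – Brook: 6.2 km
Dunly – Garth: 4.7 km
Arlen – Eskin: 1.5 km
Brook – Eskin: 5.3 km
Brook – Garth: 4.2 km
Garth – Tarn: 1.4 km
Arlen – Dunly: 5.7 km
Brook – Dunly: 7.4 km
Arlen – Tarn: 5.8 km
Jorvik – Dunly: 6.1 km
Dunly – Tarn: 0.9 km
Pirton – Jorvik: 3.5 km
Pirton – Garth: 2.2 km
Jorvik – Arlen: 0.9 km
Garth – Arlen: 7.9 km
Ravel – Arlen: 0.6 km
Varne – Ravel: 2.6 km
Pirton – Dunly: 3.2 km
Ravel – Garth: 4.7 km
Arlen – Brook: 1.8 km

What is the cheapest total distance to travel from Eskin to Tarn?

Shortest distances from Eskin:
Eskin: 0
Arlen: 1.5  (via Eskin)
Ravel: 2.1  (via Arlen)
Jorvik: 2.4  (via Arlen)
Brook: 3.3  (via Arlen)
Varne: 4.7  (via Ravel)
Pirton: 5.9  (via Jorvik)
Garth: 6.8  (via Ravel)
Dunly: 7.2  (via Arlen)
Tarn: 7.3  (via Arlen)
Shortest route: Eskin–Arlen–Tarn = 7.3 km.

7.3 km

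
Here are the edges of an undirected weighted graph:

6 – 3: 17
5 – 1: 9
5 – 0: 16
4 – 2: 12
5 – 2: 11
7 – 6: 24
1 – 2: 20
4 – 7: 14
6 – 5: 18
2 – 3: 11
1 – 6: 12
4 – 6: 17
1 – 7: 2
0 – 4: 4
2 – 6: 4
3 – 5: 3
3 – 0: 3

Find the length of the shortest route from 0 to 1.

Shortest distances from 0:
0: 0
3: 3  (via 0)
4: 4  (via 0)
5: 6  (via 3)
2: 14  (via 3)
1: 15  (via 5)
Shortest route: 0 → 3 → 5 → 1 = 15.

15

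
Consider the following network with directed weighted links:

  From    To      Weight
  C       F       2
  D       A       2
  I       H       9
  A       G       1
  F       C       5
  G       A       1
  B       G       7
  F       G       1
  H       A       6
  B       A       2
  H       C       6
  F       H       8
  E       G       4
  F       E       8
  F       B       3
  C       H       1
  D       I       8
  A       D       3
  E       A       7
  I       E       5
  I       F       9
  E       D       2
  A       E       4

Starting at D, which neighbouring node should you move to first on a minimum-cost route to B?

I

Compare a few routes:
D - I - H - C - F - B: 8+9+6+2+3 = 28
D - I - F - B: 8+9+3 = 20
The minimum is 20 via D - I - F - B.
So from D the first move is to I.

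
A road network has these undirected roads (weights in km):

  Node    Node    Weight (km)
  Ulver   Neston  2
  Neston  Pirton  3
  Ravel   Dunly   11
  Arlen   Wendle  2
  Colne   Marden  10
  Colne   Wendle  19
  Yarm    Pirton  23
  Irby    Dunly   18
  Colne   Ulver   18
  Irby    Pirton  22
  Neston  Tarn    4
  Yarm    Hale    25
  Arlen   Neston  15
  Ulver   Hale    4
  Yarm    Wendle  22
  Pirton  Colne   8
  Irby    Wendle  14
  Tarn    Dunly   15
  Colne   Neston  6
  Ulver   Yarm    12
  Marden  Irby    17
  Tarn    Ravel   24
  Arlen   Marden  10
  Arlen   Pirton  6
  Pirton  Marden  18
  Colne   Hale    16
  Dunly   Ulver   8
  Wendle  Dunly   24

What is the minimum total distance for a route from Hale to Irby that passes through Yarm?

Best Hale to Yarm: Hale–Ulver–Yarm costing 16
Shortest Yarm→Irby: Yarm–Wendle–Irby = 36
Total via Yarm: 16 + 36 = 52 km.

52 km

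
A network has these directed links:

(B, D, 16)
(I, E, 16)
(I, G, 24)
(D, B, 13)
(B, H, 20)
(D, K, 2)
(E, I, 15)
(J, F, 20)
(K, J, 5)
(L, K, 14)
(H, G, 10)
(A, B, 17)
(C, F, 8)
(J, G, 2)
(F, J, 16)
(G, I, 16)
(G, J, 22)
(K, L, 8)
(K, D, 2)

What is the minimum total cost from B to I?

41

Candidate routes:
B - D - K - J - G - I: 16+2+5+2+16 = 41
B - H - G - I: 20+10+16 = 46
Cheapest is B - D - K - J - G - I at 41.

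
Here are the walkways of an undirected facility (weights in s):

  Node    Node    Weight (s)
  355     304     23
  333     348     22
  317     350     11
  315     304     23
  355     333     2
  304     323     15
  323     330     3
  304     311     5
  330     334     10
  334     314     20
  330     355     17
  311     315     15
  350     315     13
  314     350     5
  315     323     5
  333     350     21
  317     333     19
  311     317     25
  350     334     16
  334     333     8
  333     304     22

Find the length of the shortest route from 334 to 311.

Enumerating some paths:
334–330–323–315–311: 10+3+5+15 = 33
334–333–304–311: 8+22+5 = 35
334–333–355–304–311: 8+2+23+5 = 38
The minimum is 33 s via 334–330–323–315–311.

33 s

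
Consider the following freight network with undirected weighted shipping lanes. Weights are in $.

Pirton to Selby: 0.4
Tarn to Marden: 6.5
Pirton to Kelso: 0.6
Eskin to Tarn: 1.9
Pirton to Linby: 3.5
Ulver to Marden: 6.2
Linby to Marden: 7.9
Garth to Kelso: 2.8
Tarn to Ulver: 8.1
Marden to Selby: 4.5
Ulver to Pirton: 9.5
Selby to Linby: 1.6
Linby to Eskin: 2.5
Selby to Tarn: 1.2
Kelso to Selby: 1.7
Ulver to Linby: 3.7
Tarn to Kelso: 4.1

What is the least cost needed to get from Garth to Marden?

Enumerating some paths:
Garth → Kelso → Selby → Marden: 2.8+1.7+4.5 = 9
Garth → Kelso → Pirton → Selby → Marden: 2.8+0.6+0.4+4.5 = 8.3
Garth → Kelso → Pirton → Selby → Tarn → Marden: 2.8+0.6+0.4+1.2+6.5 = 11.5
Garth → Kelso → Selby → Tarn → Marden: 2.8+1.7+1.2+6.5 = 12.2
Cheapest is Garth → Kelso → Pirton → Selby → Marden at $8.3.

$8.3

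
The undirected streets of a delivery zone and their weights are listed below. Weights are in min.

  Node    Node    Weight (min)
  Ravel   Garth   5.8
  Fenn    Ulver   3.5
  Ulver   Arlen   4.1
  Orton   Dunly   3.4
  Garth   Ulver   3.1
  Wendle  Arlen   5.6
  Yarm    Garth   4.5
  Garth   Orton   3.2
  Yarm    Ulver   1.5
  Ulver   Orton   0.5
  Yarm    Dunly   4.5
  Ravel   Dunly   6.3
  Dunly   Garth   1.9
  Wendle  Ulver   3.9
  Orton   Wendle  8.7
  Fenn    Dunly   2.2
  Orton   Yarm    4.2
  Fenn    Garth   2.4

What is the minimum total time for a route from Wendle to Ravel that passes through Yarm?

15.7 min

Shortest Wendle→Yarm: Wendle–Ulver–Yarm = 5.4
Shortest Yarm→Ravel: Yarm–Garth–Ravel = 10.3
Total via Yarm: 5.4 + 10.3 = 15.7 min.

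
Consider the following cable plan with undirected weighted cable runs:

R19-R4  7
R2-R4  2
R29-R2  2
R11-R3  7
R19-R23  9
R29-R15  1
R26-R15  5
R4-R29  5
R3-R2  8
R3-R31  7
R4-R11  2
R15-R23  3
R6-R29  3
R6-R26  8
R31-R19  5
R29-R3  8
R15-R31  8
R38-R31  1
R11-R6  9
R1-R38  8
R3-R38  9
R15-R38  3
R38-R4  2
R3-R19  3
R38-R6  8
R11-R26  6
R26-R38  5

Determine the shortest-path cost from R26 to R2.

8

Running Dijkstra from R26:
R26: 0
R38: 5  (via R26)
R15: 5  (via R26)
R31: 6  (via R38)
R11: 6  (via R26)
R29: 6  (via R15)
R4: 7  (via R38)
R2: 8  (via R29)
Shortest route: R26 → R15 → R29 → R2 = 8.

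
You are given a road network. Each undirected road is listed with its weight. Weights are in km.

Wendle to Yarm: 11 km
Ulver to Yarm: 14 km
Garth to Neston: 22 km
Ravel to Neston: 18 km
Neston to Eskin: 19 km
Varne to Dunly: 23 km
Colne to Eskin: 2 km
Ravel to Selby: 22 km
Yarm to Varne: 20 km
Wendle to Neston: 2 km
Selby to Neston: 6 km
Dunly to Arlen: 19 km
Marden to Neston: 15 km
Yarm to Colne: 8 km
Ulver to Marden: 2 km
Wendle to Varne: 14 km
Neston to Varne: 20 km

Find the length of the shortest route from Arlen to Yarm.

62 km

Candidate routes:
Arlen → Dunly → Varne → Yarm: 19+23+20 = 62
Arlen → Dunly → Varne → Neston → Wendle → Yarm: 19+23+20+2+11 = 75
Arlen → Dunly → Varne → Wendle → Yarm: 19+23+14+11 = 67
Cheapest is Arlen → Dunly → Varne → Yarm at 62 km.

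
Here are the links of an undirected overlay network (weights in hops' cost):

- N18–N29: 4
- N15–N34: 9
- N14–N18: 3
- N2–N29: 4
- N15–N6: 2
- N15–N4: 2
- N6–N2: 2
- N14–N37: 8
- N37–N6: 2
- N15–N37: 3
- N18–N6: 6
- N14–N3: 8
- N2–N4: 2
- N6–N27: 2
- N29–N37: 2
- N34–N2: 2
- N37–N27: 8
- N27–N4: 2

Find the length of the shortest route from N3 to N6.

17 hops' cost

Running Dijkstra from N3:
N3: 0
N14: 8  (via N3)
N18: 11  (via N14)
N29: 15  (via N18)
N37: 16  (via N14)
N6: 17  (via N18)
Shortest route: N3 → N14 → N18 → N6 = 17 hops' cost.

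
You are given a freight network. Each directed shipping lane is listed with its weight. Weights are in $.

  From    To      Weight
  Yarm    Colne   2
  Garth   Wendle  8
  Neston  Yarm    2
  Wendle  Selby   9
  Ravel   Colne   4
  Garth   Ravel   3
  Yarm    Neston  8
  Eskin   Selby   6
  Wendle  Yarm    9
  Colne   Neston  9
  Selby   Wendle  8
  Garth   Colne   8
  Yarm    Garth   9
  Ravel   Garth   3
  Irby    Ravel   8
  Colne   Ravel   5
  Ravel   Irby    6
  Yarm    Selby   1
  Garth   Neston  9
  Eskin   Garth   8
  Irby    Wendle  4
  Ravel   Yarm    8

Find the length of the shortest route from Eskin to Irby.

Running Dijkstra from Eskin:
Eskin: 0
Selby: 6  (via Eskin)
Garth: 8  (via Eskin)
Ravel: 11  (via Garth)
Wendle: 14  (via Selby)
Colne: 15  (via Ravel)
Neston: 17  (via Garth)
Irby: 17  (via Ravel)
Shortest route: Eskin–Garth–Ravel–Irby = $17.

$17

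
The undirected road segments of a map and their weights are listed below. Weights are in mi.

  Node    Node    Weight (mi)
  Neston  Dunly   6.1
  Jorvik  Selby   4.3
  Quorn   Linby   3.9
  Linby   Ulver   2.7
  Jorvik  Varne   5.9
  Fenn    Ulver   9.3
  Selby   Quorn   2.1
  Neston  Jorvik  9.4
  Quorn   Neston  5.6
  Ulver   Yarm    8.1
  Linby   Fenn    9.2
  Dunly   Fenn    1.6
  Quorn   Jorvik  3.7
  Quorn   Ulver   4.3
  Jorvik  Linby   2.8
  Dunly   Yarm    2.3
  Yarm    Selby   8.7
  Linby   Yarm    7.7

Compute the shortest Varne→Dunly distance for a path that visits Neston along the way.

21.3 mi

Best Varne to Neston: Varne–Jorvik–Quorn–Neston costing 15.2
Shortest Neston→Dunly: Neston–Dunly = 6.1
Total via Neston: 15.2 + 6.1 = 21.3 mi.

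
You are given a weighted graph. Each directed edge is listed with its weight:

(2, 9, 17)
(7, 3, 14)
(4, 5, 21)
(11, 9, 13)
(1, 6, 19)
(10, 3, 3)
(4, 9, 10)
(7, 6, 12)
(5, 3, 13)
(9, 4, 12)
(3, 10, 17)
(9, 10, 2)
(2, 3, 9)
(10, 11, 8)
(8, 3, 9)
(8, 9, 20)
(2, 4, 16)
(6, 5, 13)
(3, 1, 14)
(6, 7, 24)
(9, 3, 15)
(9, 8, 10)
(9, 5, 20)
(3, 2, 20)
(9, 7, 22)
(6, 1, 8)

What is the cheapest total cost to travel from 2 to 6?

Enumerating some paths:
2–3–1–6: 9+14+19 = 42
2–9–7–6: 17+22+12 = 51
2–9–10–3–1–6: 17+2+3+14+19 = 55
2–4–9–7–6: 16+10+22+12 = 60
The minimum is 42 via 2–3–1–6.

42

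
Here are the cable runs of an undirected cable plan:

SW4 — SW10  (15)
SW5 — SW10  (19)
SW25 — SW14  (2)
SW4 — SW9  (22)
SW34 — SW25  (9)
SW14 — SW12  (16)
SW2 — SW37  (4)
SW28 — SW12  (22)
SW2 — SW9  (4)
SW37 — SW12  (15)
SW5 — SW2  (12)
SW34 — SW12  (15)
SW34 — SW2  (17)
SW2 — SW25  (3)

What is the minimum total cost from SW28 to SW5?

53

Running Dijkstra from SW28:
SW28: 0
SW12: 22  (via SW28)
SW34: 37  (via SW12)
SW37: 37  (via SW12)
SW14: 38  (via SW12)
SW25: 40  (via SW14)
SW2: 41  (via SW37)
SW9: 45  (via SW2)
SW5: 53  (via SW2)
Shortest route: SW28–SW12–SW37–SW2–SW5 = 53.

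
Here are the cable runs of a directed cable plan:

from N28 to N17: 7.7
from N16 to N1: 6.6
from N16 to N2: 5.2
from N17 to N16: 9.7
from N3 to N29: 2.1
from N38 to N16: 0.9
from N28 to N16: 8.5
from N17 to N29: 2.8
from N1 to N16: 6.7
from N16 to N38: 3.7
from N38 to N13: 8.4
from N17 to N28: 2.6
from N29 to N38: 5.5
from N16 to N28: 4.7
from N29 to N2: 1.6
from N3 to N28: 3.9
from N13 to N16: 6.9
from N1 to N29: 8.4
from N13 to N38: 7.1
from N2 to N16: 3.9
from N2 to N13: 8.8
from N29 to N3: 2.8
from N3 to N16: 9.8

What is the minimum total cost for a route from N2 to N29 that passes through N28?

19.1

Best N2 to N28: N2 → N16 → N28 costing 8.6
Shortest N28→N29: N28 → N17 → N29 = 10.5
Total via N28: 8.6 + 10.5 = 19.1.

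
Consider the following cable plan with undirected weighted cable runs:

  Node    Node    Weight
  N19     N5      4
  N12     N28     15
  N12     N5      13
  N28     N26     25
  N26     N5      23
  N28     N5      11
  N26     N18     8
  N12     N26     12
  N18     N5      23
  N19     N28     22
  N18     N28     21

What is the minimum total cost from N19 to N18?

27

Running Dijkstra from N19:
N19: 0
N5: 4  (via N19)
N28: 15  (via N5)
N12: 17  (via N5)
N18: 27  (via N5)
Shortest route: N19 → N5 → N18 = 27.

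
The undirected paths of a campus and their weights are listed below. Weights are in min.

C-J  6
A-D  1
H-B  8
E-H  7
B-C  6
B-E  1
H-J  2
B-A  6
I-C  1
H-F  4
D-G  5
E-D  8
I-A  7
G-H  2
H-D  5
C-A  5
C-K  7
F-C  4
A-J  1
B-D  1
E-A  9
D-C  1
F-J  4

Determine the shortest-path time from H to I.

6 min

Enumerating some paths:
H → D → C → I: 5+1+1 = 7
H → G → D → C → I: 2+5+1+1 = 9
H → J → A → D → C → I: 2+1+1+1+1 = 6
H → J → C → I: 2+6+1 = 9
The minimum is 6 min via H → J → A → D → C → I.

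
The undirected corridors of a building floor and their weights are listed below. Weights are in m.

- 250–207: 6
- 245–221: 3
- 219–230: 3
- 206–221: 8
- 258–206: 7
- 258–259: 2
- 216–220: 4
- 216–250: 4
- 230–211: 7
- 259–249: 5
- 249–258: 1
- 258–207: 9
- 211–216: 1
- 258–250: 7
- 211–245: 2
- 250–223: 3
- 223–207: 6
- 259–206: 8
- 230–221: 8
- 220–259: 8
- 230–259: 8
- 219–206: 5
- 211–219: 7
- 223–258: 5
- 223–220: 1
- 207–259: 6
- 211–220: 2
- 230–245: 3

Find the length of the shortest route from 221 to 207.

Candidate routes:
221 → 245 → 211 → 220 → 223 → 207: 3+2+2+1+6 = 14
221 → 245 → 211 → 216 → 250 → 207: 3+2+1+4+6 = 16
Cheapest is 221 → 245 → 211 → 220 → 223 → 207 at 14 m.

14 m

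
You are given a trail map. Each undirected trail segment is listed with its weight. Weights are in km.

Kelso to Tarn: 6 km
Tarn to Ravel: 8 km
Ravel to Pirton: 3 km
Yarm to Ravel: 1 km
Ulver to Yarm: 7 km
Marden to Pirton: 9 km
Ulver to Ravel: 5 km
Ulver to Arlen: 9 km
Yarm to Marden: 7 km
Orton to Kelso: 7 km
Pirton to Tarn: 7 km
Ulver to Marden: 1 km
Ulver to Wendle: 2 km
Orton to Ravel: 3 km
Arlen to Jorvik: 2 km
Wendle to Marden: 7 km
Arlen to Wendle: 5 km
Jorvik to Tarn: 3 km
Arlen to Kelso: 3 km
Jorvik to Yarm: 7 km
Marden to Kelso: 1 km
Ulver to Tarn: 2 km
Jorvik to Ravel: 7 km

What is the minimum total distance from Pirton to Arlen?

12 km

Shortest distances from Pirton:
Pirton: 0
Ravel: 3  (via Pirton)
Yarm: 4  (via Ravel)
Orton: 6  (via Ravel)
Tarn: 7  (via Pirton)
Ulver: 8  (via Ravel)
Marden: 9  (via Pirton)
Jorvik: 10  (via Ravel)
Kelso: 10  (via Marden)
Wendle: 10  (via Ulver)
Arlen: 12  (via Jorvik)
Shortest route: Pirton → Ravel → Jorvik → Arlen = 12 km.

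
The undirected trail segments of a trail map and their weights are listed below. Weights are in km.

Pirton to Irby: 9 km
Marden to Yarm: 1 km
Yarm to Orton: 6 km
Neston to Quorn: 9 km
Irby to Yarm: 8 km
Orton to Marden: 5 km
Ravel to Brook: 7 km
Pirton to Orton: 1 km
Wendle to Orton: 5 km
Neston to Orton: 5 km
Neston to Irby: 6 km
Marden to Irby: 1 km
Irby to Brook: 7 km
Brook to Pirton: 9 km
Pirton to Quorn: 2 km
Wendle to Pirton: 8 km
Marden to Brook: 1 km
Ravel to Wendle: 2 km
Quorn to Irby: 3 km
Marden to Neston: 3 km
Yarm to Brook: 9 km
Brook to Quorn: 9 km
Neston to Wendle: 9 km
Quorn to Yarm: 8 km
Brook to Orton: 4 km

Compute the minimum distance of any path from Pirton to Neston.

6 km

Compare a few routes:
Pirton–Quorn–Irby–Marden–Neston: 2+3+1+3 = 9
Pirton–Orton–Marden–Neston: 1+5+3 = 9
Pirton–Orton–Brook–Marden–Neston: 1+4+1+3 = 9
Pirton–Orton–Neston: 1+5 = 6
The minimum is 6 km via Pirton–Orton–Neston.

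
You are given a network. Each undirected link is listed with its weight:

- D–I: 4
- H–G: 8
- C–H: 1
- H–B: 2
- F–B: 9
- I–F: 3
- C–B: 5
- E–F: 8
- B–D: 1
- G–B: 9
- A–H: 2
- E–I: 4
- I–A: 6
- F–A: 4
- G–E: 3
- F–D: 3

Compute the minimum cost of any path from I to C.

8

Shortest distances from I:
I: 0
F: 3  (via I)
D: 4  (via I)
E: 4  (via I)
B: 5  (via D)
A: 6  (via I)
G: 7  (via E)
H: 7  (via B)
C: 8  (via H)
Shortest route: I → D → B → H → C = 8.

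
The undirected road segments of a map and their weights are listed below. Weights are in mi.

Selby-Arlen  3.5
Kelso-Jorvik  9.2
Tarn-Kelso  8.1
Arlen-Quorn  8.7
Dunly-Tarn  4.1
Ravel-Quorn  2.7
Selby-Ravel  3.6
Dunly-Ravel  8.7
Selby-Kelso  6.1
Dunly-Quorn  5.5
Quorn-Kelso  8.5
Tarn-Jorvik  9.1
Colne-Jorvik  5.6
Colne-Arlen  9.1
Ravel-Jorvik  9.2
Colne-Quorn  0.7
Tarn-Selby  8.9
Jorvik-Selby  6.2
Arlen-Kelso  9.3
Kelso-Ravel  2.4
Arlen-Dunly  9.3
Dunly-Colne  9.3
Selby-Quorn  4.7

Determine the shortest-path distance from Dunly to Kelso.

Shortest distances from Dunly:
Dunly: 0
Tarn: 4.1  (via Dunly)
Quorn: 5.5  (via Dunly)
Colne: 6.2  (via Quorn)
Ravel: 8.2  (via Quorn)
Arlen: 9.3  (via Dunly)
Selby: 10.2  (via Quorn)
Kelso: 10.6  (via Ravel)
Shortest route: Dunly–Quorn–Ravel–Kelso = 10.6 mi.

10.6 mi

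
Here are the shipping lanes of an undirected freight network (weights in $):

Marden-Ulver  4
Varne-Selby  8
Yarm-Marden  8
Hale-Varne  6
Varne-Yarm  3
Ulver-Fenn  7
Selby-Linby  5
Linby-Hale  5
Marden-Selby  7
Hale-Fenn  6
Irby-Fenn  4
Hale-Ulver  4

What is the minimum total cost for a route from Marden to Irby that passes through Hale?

$18

Shortest Marden→Hale: Marden–Ulver–Hale = 8
Best Hale to Irby: Hale–Fenn–Irby costing 10
Total via Hale: 8 + 10 = $18.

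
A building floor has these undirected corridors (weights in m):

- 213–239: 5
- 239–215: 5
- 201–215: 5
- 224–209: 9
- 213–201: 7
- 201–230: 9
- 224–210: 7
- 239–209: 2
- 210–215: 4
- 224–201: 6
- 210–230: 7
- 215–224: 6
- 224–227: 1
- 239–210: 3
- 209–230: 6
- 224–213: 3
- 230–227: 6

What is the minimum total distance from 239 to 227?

Shortest distances from 239:
239: 0
209: 2  (via 239)
210: 3  (via 239)
215: 5  (via 239)
213: 5  (via 239)
230: 8  (via 209)
224: 8  (via 213)
227: 9  (via 224)
Shortest route: 239–213–224–227 = 9 m.

9 m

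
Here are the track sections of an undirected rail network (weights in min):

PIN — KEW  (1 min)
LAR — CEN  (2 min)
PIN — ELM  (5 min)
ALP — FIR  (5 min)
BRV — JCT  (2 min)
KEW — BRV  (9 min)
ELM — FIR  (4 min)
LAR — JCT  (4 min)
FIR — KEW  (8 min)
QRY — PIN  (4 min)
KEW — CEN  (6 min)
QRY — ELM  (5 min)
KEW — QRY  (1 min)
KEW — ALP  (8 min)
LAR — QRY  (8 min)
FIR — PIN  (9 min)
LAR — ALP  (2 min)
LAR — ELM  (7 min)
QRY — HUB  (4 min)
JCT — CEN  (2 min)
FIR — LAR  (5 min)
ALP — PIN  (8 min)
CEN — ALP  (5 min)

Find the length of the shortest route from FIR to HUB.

Candidate routes:
FIR → ELM → QRY → HUB: 4+5+4 = 13
FIR → ELM → PIN → KEW → QRY → HUB: 4+5+1+1+4 = 15
The minimum is 13 min via FIR → ELM → QRY → HUB.

13 min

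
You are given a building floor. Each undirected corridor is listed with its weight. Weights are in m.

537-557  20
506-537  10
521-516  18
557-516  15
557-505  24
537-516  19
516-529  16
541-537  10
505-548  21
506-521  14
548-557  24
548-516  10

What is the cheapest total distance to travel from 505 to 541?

Running Dijkstra from 505:
505: 0
548: 21  (via 505)
557: 24  (via 505)
516: 31  (via 548)
537: 44  (via 557)
529: 47  (via 516)
521: 49  (via 516)
506: 54  (via 537)
541: 54  (via 537)
Shortest route: 505–557–537–541 = 54 m.

54 m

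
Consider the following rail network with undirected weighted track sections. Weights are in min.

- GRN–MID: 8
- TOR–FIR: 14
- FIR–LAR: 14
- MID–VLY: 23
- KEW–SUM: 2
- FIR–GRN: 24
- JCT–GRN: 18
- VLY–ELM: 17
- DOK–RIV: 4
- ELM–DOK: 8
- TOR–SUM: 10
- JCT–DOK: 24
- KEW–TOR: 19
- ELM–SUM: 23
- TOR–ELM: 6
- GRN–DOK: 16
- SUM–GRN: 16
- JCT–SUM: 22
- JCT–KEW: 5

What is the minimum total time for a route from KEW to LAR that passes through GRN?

Shortest KEW→GRN: KEW–SUM–GRN = 18
Shortest GRN→LAR: GRN–FIR–LAR = 38
Total via GRN: 18 + 38 = 56 min.

56 min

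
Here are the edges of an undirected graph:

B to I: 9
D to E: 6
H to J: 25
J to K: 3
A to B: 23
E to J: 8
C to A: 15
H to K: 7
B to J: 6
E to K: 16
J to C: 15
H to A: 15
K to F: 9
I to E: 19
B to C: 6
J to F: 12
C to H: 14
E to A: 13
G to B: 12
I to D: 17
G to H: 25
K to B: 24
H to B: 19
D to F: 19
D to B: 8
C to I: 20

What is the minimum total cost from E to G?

26

Settle nodes by increasing distance from E:
E: 0
D: 6  (via E)
J: 8  (via E)
K: 11  (via J)
A: 13  (via E)
B: 14  (via D)
H: 18  (via K)
I: 19  (via E)
C: 20  (via B)
F: 20  (via J)
G: 26  (via B)
Shortest route: E–D–B–G = 26.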